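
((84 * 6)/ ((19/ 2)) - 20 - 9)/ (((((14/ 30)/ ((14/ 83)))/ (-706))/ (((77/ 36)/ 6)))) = -62108585/ 28386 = -2188.00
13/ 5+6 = 43/ 5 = 8.60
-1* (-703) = 703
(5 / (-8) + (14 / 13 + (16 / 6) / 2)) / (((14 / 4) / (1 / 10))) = 557 / 10920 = 0.05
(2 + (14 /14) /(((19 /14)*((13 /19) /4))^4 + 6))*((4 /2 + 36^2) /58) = 7546428630 /155639143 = 48.49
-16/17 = -0.94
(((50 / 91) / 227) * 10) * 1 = 500 / 20657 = 0.02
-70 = -70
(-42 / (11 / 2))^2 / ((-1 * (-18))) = 392 / 121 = 3.24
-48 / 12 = -4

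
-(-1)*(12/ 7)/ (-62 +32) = -2/ 35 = -0.06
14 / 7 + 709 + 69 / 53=37752 / 53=712.30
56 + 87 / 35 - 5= 1872 / 35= 53.49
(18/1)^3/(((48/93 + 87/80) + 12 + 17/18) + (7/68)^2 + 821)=6.98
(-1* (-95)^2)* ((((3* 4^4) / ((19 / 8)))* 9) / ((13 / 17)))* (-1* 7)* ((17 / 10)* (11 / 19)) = 3076254720 / 13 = 236634978.46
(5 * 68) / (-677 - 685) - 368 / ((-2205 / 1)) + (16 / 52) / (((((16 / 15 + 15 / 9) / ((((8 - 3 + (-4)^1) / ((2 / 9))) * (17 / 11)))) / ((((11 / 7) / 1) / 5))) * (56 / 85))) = 44320511 / 152448660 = 0.29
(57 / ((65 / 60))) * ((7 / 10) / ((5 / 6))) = 14364 / 325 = 44.20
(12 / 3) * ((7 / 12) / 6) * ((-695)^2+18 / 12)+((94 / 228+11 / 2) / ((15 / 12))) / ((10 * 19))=187843.66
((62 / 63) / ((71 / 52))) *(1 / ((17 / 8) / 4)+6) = 432016 / 76041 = 5.68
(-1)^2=1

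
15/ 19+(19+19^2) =7235/ 19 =380.79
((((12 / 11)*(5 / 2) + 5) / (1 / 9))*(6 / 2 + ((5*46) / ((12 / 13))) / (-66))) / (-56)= 26095 / 27104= 0.96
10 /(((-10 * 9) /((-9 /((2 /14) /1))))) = 7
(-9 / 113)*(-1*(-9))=-81 / 113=-0.72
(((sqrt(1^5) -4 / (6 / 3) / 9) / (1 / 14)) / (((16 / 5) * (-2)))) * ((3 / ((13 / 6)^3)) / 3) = -735 / 4394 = -0.17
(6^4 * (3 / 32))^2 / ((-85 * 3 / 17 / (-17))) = 334611 / 20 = 16730.55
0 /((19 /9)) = 0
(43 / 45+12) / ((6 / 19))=11077 / 270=41.03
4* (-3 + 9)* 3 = 72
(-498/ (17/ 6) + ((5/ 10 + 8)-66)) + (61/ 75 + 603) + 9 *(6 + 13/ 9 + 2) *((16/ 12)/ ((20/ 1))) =376.22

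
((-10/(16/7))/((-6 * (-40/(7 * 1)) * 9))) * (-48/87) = 49/6264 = 0.01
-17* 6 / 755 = -102 / 755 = -0.14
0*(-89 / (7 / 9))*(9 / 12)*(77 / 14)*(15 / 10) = 0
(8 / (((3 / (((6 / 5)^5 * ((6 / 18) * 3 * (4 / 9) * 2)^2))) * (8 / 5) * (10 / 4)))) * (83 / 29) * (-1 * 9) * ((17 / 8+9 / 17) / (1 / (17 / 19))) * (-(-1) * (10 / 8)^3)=-113544 / 725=-156.61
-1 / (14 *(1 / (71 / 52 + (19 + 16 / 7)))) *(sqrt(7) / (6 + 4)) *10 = -8245 *sqrt(7) / 5096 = -4.28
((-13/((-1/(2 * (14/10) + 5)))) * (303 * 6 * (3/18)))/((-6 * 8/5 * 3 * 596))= -17069/9536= -1.79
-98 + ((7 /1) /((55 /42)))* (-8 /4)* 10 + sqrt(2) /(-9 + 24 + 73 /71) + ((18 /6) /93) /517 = -3284077 /16027 + 71* sqrt(2) /1138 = -204.82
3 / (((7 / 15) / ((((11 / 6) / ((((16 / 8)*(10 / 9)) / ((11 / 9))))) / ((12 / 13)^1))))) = 1573 / 224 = 7.02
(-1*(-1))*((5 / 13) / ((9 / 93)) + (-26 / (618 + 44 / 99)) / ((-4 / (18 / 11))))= 9531097 / 2387814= 3.99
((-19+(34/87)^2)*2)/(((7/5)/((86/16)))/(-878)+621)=-26928984350/443642228433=-0.06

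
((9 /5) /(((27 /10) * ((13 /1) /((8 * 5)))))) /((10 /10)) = 80 /39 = 2.05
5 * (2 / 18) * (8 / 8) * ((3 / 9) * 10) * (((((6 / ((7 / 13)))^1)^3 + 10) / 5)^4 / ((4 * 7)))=26098537597408872660488 / 65400082024725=399059707.41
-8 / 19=-0.42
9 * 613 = 5517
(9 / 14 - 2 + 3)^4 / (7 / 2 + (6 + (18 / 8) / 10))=0.75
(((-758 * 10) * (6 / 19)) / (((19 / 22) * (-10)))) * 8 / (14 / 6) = 2401344 / 2527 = 950.27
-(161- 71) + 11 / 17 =-89.35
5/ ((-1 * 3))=-5/ 3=-1.67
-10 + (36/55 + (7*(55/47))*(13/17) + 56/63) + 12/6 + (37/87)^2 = -1287928/110873235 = -0.01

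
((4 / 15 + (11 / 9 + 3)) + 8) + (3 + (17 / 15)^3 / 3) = 161738 / 10125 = 15.97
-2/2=-1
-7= -7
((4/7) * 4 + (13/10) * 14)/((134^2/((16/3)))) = 956/157115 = 0.01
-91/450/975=-7/33750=-0.00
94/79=1.19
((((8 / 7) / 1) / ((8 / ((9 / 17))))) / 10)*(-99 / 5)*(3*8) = -10692 / 2975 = -3.59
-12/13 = -0.92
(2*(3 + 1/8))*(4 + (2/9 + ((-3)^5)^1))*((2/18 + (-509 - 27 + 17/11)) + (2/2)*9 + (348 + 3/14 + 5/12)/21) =25254917525/33264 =759226.72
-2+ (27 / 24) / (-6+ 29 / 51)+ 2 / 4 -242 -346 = -1306791 / 2216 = -589.71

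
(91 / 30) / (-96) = -0.03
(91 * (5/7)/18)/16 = 65/288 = 0.23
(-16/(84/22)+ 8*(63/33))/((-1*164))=-640/9471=-0.07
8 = 8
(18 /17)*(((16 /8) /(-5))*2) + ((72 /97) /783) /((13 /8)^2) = -102642232 /121226235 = -0.85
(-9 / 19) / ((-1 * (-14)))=-9 / 266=-0.03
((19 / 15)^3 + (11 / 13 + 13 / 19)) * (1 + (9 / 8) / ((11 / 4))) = 8369783 / 1667250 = 5.02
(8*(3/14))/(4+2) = 2/7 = 0.29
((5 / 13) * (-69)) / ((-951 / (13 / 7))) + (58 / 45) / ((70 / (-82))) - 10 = -817243 / 71325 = -11.46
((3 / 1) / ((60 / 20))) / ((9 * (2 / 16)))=8 / 9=0.89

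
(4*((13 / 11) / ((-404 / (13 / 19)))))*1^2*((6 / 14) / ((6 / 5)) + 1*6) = -15041 / 295526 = -0.05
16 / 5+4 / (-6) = 38 / 15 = 2.53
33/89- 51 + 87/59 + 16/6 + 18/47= -34135721/740391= -46.10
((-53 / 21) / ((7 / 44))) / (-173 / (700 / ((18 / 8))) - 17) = 932800 / 1032297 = 0.90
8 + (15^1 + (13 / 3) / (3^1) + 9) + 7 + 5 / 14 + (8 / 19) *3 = 100703 / 2394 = 42.06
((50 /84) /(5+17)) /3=25 /2772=0.01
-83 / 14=-5.93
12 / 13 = 0.92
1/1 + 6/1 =7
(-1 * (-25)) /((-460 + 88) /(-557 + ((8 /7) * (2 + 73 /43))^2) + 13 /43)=10502056195 /416852329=25.19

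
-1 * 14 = -14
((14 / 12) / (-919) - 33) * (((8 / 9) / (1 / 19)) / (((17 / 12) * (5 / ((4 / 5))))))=-221274304 / 3515175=-62.95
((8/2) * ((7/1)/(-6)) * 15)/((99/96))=-2240/33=-67.88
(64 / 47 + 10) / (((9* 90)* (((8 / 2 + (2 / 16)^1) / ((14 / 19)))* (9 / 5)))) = 9968 / 7160967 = 0.00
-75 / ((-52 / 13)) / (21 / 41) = 1025 / 28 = 36.61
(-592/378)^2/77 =87616/2750517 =0.03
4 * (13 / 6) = 26 / 3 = 8.67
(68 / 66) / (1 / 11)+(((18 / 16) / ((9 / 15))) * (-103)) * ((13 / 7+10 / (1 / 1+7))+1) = -525409 / 672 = -781.86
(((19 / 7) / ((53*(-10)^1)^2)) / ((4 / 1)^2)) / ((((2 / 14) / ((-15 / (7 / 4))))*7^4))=-57 / 3776869040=-0.00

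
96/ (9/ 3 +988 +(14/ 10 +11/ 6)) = 2880/ 29827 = 0.10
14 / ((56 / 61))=61 / 4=15.25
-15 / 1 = -15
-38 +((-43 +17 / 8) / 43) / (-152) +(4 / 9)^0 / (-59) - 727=-2360051875 / 3084992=-765.01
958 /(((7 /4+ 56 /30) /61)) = 3506280 /217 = 16157.97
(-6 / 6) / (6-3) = -1 / 3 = -0.33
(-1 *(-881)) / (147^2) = 0.04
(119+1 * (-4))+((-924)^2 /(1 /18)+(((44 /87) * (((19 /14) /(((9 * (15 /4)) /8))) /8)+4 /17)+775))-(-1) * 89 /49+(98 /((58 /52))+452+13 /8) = 1202942772414949 /78268680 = 15369401.56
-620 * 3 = -1860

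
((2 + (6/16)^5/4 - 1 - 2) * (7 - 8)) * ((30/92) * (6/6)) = 1962435/6029312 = 0.33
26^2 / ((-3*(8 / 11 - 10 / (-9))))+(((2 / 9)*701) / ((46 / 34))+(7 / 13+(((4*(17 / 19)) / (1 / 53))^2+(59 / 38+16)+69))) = 490424051749 / 13600314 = 36059.76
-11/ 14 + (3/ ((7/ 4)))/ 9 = -25/ 42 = -0.60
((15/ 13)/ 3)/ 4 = 5/ 52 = 0.10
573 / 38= 15.08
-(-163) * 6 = 978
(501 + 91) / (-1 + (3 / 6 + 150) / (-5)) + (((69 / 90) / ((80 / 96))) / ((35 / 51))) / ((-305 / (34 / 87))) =-45821234434 / 2406945625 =-19.04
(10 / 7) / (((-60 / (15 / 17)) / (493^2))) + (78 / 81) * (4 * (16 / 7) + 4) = -1925311 / 378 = -5093.42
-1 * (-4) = 4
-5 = -5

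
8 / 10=4 / 5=0.80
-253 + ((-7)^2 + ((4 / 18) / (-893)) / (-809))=-204.00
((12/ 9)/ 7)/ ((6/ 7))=2/ 9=0.22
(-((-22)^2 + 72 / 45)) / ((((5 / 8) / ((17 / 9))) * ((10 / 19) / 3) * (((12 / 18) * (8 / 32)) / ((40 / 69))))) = -29096.59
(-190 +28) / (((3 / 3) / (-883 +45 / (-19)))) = 2725164 / 19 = 143429.68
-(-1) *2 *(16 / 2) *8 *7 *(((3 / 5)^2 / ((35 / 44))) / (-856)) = -6336 / 13375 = -0.47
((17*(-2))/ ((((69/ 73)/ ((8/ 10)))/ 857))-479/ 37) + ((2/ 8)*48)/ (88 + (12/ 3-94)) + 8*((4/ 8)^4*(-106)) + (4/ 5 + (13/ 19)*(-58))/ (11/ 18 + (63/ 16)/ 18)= -1436424843238/ 57965865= -24780.53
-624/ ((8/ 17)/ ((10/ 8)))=-3315/ 2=-1657.50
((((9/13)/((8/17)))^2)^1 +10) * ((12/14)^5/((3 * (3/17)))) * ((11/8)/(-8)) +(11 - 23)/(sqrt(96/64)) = -4 * sqrt(6) - 664291881/363569024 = -11.63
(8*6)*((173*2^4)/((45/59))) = 174199.47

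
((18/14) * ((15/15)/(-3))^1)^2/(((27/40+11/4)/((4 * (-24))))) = -34560/6713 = -5.15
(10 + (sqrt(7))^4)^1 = 59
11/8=1.38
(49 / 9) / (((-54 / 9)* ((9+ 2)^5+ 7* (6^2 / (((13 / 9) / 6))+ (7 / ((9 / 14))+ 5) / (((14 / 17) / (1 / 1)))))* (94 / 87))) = -0.00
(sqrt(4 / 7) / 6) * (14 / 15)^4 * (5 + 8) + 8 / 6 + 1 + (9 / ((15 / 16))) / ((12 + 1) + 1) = 71344 * sqrt(7) / 151875 + 317 / 105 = 4.26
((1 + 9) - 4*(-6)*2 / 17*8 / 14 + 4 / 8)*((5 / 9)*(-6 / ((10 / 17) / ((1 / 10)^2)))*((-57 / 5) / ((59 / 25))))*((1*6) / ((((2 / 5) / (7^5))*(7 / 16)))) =112731066 / 59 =1910696.03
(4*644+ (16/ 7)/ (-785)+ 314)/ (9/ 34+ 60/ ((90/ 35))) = 1619814468/ 13226465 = 122.47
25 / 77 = 0.32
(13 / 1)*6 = 78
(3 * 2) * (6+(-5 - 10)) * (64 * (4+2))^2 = -7962624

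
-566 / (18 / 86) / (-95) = 24338 / 855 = 28.47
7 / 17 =0.41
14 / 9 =1.56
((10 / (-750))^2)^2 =1 / 31640625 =0.00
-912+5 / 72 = -65659 / 72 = -911.93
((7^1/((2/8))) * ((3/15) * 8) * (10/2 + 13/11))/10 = 7616/275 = 27.69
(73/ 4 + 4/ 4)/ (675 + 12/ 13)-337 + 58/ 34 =-200326583/ 597516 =-335.27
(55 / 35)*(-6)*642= -42372 / 7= -6053.14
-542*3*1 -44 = -1670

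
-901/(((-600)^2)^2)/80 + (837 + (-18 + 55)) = 9061631999999099/10368000000000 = 874.00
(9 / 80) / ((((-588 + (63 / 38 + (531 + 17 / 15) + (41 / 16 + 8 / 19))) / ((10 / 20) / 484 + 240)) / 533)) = -63523298709 / 226112216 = -280.94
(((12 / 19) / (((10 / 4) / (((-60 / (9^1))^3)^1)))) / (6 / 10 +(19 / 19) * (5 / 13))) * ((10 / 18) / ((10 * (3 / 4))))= -26000 / 4617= -5.63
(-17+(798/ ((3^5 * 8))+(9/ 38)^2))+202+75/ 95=10892627/ 58482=186.26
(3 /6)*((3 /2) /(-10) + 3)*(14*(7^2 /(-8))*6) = -58653 /80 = -733.16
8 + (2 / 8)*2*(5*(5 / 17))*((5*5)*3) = 2147 / 34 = 63.15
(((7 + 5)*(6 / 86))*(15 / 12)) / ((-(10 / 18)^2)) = -3.39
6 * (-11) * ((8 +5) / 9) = -286 / 3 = -95.33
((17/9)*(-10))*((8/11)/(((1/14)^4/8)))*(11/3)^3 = -50573895680/243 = -208123027.49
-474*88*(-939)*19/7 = 744183792/7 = 106311970.29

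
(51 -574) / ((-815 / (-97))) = -50731 / 815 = -62.25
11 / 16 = 0.69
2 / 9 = 0.22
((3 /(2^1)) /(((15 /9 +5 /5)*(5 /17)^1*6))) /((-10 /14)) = -357 /800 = -0.45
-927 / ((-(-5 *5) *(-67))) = 927 / 1675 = 0.55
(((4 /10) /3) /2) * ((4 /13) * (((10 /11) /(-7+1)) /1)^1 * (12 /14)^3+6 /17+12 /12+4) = 0.35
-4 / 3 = -1.33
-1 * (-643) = 643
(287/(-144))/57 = -287/8208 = -0.03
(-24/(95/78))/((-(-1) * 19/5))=-1872/361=-5.19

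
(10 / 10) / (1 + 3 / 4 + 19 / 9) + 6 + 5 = 1565 / 139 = 11.26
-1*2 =-2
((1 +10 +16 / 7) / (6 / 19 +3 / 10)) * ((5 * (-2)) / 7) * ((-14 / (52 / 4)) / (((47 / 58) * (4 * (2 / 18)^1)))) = 5124300 / 55601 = 92.16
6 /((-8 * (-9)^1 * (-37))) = -1 /444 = -0.00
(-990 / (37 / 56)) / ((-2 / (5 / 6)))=23100 / 37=624.32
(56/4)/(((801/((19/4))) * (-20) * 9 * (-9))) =133/2595240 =0.00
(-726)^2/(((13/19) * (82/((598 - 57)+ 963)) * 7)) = 7530861888/3731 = 2018456.68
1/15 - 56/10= -83/15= -5.53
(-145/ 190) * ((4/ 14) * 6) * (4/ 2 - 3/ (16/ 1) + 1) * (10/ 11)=-19575/ 5852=-3.35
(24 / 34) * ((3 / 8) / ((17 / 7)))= 63 / 578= 0.11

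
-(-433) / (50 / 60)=2598 / 5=519.60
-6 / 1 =-6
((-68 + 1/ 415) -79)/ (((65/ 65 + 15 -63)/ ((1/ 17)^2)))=61004/ 5636945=0.01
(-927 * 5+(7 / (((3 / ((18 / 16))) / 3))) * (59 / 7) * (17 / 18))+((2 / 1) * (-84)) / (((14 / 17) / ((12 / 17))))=-75461 / 16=-4716.31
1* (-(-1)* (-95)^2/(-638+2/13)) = -117325/8292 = -14.15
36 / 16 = 2.25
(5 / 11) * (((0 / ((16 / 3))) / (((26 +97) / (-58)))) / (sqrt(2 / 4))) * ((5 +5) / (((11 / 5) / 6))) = 0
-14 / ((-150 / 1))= 7 / 75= 0.09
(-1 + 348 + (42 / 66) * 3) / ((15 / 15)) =348.91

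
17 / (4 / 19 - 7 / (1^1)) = -323 / 129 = -2.50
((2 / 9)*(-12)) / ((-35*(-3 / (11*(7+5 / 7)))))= -528 / 245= -2.16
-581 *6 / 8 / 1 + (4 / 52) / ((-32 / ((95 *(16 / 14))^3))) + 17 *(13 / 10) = -311249307 / 89180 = -3490.12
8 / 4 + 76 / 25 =126 / 25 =5.04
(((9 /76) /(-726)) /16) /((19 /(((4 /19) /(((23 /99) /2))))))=-27 /27765232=-0.00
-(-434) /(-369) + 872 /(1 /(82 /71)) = 26354162 /26199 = 1005.92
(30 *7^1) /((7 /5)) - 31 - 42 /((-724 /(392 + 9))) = 51499 /362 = 142.26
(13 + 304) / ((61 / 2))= 634 / 61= 10.39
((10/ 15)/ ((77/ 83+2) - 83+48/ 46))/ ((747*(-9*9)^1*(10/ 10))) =23/ 164971971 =0.00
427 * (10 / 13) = 4270 / 13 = 328.46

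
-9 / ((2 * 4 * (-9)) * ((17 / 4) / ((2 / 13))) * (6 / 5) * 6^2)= 0.00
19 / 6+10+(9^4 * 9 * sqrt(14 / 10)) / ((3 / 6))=79 / 6+118098 * sqrt(35) / 5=139748.60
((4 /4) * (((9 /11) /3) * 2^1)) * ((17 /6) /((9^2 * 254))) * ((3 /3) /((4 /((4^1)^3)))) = 136 /113157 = 0.00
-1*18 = -18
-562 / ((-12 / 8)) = 1124 / 3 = 374.67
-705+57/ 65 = -45768/ 65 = -704.12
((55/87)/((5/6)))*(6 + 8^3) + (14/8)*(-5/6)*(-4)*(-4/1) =32158/87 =369.63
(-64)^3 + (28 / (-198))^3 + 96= -254264915096 / 970299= -262048.00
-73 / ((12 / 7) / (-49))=25039 / 12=2086.58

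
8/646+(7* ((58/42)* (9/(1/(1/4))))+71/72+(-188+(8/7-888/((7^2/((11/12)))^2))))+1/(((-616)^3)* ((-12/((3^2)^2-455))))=-142192154267887/864813616128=-164.42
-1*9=-9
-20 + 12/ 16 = -77/ 4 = -19.25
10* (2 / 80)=1 / 4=0.25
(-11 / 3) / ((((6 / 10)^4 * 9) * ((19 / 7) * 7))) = -6875 / 41553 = -0.17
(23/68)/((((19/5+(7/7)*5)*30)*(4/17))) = 23/4224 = 0.01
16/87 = 0.18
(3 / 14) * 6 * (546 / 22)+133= 1814 / 11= 164.91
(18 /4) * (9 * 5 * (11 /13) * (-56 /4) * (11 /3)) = -8795.77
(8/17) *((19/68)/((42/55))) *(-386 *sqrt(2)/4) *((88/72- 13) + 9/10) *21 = 39489923 *sqrt(2)/10404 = 5367.86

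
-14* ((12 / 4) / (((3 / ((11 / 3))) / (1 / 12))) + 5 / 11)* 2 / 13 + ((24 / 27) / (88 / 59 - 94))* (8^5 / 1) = -1111604467 / 3512223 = -316.50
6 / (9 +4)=6 / 13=0.46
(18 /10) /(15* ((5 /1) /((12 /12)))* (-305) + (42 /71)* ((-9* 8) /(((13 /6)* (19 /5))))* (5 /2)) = -52611 /668976125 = -0.00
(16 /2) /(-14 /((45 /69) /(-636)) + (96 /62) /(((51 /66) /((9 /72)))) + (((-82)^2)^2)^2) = 5270 /1346577790647959387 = 0.00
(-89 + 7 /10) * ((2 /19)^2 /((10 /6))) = -5298 /9025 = -0.59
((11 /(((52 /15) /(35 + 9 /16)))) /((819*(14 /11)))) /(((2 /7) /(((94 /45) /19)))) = 3235903 /77680512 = 0.04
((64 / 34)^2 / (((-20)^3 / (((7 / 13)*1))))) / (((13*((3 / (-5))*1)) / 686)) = 0.02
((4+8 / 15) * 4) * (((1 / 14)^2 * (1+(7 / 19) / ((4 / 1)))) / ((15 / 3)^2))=1411 / 349125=0.00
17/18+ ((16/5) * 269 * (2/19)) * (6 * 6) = 3262.92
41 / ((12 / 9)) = 123 / 4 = 30.75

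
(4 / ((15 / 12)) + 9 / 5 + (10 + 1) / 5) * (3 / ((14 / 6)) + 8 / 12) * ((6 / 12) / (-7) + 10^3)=3443754 / 245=14056.14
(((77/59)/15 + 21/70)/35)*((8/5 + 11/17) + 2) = 49457/1053150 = 0.05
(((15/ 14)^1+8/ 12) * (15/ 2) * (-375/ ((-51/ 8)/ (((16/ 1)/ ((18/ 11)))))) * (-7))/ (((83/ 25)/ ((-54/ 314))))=602250000/ 221527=2718.63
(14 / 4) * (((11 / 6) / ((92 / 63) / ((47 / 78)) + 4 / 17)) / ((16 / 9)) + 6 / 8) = 11370765 / 2855168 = 3.98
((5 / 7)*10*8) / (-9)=-400 / 63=-6.35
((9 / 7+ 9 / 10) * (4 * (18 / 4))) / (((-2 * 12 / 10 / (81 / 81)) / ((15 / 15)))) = -459 / 28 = -16.39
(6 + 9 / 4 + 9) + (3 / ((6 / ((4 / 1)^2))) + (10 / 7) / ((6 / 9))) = 767 / 28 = 27.39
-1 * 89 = -89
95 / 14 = 6.79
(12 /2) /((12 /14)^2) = 49 /6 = 8.17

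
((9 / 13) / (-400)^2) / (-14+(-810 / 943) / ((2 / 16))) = -8487 / 40938560000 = -0.00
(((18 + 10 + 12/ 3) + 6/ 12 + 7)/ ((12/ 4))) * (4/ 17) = 3.10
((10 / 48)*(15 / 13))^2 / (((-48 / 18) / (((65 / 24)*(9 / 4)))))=-0.13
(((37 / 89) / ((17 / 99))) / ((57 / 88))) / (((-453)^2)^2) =35816 / 403519087042569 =0.00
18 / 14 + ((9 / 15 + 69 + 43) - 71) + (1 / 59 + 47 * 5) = 573869 / 2065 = 277.90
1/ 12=0.08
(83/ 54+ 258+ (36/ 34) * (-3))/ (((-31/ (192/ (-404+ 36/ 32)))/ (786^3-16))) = 29255093660149760/ 15286689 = 1913762598.31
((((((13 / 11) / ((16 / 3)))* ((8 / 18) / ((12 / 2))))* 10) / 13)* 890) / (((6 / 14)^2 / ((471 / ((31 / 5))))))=85584625 / 18414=4647.80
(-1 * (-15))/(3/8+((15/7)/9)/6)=7560/209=36.17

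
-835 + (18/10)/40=-166991/200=-834.96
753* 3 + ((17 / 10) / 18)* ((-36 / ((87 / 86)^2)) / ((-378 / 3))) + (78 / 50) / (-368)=9910312908007 / 4386992400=2259.02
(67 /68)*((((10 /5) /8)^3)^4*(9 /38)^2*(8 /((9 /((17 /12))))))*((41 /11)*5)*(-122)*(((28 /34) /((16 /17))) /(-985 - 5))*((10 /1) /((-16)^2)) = 5864845 /18010412779831296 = 0.00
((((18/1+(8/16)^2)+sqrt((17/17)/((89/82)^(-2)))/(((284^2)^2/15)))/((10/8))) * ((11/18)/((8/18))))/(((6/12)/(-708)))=-18954661496442573/666802509440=-28426.20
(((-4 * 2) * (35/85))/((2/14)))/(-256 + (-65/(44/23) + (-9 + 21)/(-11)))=17248/217719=0.08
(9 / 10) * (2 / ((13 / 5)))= 9 / 13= 0.69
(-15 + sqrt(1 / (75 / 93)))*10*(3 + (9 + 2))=-2100 + 28*sqrt(31)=-1944.10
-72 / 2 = -36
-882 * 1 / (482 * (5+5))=-441 / 2410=-0.18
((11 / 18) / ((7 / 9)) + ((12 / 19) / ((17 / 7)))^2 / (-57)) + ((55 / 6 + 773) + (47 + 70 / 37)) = 1281212230589 / 1540209027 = 831.84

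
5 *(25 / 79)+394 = 31251 / 79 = 395.58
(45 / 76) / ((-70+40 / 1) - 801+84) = -5 / 6308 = -0.00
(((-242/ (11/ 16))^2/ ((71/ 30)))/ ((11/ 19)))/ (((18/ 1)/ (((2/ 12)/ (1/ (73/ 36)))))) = 9764480/ 5751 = 1697.88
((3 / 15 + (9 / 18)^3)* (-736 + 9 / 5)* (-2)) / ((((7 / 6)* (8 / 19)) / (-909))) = -2472671799 / 2800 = -883097.07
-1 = -1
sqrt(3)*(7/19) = 7*sqrt(3)/19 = 0.64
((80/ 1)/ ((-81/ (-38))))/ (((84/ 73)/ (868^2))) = 5971423360/ 243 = 24573758.68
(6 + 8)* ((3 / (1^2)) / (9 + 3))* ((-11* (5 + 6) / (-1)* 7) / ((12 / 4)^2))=329.39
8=8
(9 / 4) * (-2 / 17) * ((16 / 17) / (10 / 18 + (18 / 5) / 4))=-6480 / 37859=-0.17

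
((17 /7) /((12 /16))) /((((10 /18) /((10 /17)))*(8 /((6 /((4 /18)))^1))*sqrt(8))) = 81*sqrt(2) /28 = 4.09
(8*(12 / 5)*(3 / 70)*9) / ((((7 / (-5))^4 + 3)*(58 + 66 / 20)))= 81000 / 4587079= 0.02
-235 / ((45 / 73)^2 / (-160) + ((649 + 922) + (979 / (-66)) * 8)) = -120222240 / 742989281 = -0.16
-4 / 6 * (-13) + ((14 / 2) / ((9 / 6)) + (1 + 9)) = 70 / 3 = 23.33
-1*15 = -15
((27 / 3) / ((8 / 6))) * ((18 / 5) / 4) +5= 443 / 40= 11.08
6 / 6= 1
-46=-46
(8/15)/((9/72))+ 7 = 169/15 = 11.27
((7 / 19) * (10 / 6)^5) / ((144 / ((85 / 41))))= 0.07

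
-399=-399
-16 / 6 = -8 / 3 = -2.67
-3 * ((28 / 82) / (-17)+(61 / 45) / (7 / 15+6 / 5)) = -41467 / 17425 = -2.38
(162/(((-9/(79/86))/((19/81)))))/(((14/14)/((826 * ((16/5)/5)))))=-19837216/9675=-2050.36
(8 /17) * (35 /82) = 140 /697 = 0.20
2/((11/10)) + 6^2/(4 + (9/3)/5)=2440/253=9.64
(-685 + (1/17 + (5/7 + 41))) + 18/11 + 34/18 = -7536325/11781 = -639.70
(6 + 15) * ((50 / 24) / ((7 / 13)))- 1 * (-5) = 345 / 4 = 86.25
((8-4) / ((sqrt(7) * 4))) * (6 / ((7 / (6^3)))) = 1296 * sqrt(7) / 49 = 69.98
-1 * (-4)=4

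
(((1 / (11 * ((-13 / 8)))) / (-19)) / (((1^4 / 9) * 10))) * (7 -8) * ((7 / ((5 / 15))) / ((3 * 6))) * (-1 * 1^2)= 0.00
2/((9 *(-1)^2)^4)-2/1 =-13120/6561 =-2.00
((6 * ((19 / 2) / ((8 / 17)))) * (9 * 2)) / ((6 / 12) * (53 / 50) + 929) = 218025 / 92953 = 2.35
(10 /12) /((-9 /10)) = -25 /27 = -0.93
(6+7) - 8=5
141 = 141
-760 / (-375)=152 / 75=2.03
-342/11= -31.09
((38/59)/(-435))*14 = -532/25665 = -0.02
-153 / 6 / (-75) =17 / 50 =0.34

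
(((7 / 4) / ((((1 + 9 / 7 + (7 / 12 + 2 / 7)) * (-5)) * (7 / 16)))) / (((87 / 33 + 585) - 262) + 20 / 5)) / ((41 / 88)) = -23232 / 14070175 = -0.00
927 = 927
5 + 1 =6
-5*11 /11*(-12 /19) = 60 /19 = 3.16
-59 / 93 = -0.63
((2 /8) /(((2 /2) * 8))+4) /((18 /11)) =473 /192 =2.46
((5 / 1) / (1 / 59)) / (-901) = -295 / 901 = -0.33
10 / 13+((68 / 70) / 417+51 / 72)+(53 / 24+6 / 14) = 3124403 / 758940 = 4.12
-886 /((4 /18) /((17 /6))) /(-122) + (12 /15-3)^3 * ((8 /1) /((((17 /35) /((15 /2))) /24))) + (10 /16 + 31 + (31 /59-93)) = -77179769027 /2447320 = -31536.44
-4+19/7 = -9/7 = -1.29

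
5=5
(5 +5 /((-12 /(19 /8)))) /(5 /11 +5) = 847 /1152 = 0.74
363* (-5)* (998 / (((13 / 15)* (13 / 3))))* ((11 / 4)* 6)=-1344942225 / 169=-7958238.02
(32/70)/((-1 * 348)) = -4/3045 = -0.00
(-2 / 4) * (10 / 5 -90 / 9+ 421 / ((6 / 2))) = -397 / 6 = -66.17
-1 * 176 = -176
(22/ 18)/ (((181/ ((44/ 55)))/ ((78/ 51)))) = 1144/ 138465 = 0.01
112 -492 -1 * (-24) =-356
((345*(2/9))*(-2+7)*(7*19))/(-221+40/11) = -1682450/7173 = -234.55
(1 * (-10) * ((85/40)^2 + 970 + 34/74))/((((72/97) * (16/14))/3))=-7838175695/227328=-34479.59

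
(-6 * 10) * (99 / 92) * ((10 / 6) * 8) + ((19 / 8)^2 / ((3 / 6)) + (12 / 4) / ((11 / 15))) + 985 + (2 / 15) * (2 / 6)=50839777 / 364320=139.55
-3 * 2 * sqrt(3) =-6 * sqrt(3) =-10.39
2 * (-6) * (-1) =12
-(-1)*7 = 7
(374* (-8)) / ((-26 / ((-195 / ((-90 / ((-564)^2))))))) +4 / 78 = 3093165506 / 39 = 79311936.05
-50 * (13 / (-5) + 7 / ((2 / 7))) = -1095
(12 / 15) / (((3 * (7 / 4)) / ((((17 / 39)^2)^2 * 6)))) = 0.03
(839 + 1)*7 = 5880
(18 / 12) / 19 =3 / 38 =0.08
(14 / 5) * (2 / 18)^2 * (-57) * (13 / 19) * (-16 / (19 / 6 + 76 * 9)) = 832 / 26505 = 0.03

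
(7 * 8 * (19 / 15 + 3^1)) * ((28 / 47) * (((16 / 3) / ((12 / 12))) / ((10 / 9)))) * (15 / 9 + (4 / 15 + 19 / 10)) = 2619.12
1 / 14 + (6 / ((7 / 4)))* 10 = 481 / 14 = 34.36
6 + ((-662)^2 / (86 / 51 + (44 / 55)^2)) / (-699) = -91053616 / 345539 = -263.51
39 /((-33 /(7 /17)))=-91 /187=-0.49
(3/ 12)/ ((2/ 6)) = 0.75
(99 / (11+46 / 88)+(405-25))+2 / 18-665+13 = -400475 / 1521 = -263.30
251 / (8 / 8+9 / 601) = 150851 / 610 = 247.30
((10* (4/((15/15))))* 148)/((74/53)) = 4240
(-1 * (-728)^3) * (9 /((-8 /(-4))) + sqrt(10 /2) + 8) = 385828352 * sqrt(5) + 4822854400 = 5685592822.72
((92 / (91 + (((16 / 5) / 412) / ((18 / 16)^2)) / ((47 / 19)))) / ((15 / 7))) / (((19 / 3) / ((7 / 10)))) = 883840734 / 16949892305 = 0.05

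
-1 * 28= -28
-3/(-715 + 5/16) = 48/11435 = 0.00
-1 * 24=-24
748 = 748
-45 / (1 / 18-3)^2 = -14580 / 2809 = -5.19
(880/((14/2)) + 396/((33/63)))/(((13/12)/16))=13022.24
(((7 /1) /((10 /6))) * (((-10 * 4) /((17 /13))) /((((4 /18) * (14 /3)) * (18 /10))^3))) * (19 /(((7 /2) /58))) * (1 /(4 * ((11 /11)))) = -72525375 /46648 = -1554.74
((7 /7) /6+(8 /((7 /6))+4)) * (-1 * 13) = -6019 /42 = -143.31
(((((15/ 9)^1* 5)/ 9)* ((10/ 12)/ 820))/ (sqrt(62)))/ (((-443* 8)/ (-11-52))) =175* sqrt(62)/ 648637056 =0.00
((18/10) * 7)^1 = 63/5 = 12.60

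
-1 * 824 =-824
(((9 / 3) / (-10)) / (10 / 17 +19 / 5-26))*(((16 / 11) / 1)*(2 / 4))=204 / 20207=0.01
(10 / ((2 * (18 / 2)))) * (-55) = -275 / 9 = -30.56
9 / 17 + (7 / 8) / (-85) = 0.52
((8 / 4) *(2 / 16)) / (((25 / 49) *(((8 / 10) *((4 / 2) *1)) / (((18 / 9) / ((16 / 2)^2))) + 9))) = 0.01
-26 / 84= -13 / 42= -0.31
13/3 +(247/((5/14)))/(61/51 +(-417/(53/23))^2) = 11785967041/2706647700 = 4.35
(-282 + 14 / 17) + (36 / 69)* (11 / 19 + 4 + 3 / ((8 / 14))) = -2050763 / 7429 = -276.05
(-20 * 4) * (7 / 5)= -112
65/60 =13/12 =1.08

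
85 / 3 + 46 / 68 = 2959 / 102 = 29.01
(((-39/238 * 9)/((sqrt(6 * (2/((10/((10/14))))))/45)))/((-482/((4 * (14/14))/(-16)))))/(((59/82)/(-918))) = 5828355 * sqrt(42)/796264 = 47.44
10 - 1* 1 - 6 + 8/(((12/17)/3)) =37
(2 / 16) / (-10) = -1 / 80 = -0.01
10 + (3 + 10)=23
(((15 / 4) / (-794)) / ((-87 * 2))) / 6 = 5 / 1105248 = 0.00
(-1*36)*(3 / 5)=-108 / 5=-21.60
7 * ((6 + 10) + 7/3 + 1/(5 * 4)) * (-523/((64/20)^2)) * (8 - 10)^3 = 20190415/384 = 52579.21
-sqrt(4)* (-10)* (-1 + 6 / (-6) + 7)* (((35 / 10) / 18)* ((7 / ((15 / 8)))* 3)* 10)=19600 / 9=2177.78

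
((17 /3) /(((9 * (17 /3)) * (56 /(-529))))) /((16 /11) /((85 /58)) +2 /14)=-494615 /535032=-0.92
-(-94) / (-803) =-94 / 803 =-0.12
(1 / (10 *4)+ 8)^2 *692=17826093 / 400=44565.23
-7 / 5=-1.40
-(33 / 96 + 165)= -5291 / 32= -165.34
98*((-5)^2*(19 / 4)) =11637.50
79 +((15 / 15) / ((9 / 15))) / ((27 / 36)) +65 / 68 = 50293 / 612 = 82.18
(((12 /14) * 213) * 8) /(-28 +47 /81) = -828144 /15547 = -53.27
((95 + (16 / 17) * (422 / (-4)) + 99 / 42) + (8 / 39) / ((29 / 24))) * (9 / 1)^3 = -115593885 / 89726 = -1288.30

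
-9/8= -1.12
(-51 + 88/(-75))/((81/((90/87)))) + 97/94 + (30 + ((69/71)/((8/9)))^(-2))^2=1928243753935873501/2027039709408030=951.26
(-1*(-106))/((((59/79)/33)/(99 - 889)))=-218310180/59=-3700172.54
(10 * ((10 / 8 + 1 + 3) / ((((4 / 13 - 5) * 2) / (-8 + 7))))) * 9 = 12285 / 244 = 50.35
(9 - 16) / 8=-7 / 8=-0.88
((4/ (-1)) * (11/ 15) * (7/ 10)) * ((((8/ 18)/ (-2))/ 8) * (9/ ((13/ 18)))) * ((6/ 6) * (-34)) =-7854/ 325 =-24.17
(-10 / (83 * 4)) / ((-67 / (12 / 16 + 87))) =1755 / 44488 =0.04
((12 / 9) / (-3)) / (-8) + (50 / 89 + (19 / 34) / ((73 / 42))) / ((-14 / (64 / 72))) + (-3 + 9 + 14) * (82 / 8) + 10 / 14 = 2862830735 / 13916574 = 205.71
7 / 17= 0.41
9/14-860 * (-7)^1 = 6020.64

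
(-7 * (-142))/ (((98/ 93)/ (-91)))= -85839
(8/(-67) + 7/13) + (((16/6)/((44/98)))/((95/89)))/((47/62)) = 995791813/128337495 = 7.76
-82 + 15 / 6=-159 / 2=-79.50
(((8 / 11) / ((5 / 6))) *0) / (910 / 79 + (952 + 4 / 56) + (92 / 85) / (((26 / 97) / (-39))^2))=0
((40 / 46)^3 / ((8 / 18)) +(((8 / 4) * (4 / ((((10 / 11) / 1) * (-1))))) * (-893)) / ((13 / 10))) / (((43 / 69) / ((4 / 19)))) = 11476386336 / 5618509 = 2042.60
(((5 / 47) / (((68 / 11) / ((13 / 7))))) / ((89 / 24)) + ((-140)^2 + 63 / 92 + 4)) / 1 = 897806422967 / 45795484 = 19604.69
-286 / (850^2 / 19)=-2717 / 361250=-0.01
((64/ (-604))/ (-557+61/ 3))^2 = 576/ 14775618025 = 0.00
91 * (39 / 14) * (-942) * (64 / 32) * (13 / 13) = -477594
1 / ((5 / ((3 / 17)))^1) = 3 / 85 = 0.04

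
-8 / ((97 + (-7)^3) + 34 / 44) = 176 / 5395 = 0.03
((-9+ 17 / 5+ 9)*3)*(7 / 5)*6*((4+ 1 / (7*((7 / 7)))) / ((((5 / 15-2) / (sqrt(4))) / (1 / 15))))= -17748 / 625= -28.40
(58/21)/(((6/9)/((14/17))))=58/17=3.41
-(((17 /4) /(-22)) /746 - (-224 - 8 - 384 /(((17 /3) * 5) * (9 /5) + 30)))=-419621557 /1772496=-236.74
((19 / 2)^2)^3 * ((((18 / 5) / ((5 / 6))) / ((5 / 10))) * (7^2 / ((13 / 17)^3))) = 305793474866019 / 439400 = 695934171.29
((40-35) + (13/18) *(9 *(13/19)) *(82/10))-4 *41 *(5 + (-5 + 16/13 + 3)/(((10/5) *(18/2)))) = -17150957/22230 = -771.52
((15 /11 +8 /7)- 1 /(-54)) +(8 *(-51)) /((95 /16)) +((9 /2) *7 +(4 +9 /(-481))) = -2917398487 /94999905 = -30.71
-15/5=-3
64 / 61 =1.05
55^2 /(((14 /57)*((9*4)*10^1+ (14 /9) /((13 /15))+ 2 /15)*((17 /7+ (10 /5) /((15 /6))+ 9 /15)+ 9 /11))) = 168114375 /22956448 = 7.32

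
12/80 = 3/20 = 0.15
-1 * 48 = -48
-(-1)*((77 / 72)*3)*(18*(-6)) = -693 / 2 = -346.50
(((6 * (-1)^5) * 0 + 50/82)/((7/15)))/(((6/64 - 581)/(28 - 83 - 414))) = 804000/762149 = 1.05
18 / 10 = 9 / 5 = 1.80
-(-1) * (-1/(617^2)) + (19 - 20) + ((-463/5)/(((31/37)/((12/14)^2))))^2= 144768770950190734/21959673793225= 6592.48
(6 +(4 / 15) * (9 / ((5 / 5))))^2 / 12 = 147 / 25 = 5.88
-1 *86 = -86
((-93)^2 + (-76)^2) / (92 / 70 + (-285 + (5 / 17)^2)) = -50.86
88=88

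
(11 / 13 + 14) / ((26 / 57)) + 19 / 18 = 51110 / 1521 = 33.60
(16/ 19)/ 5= 0.17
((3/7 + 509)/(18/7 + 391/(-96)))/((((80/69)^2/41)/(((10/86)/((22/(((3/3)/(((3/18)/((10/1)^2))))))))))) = -32816.60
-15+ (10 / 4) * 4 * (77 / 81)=-445 / 81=-5.49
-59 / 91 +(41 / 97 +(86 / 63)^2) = 8196892 / 5004909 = 1.64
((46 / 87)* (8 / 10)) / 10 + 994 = 2162042 / 2175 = 994.04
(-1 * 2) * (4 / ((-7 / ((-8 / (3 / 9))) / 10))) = -274.29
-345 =-345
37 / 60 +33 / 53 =3941 / 3180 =1.24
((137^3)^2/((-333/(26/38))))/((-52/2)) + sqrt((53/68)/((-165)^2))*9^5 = 19683*sqrt(901)/1870 + 6611856250609/12654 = 522511478.47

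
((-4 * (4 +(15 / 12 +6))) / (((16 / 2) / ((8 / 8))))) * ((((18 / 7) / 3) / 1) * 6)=-405 / 14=-28.93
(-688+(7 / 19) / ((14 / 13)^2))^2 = 133844027409 / 283024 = 472906.99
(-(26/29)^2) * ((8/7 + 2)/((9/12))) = -59488/17661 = -3.37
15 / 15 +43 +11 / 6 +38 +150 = 1403 / 6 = 233.83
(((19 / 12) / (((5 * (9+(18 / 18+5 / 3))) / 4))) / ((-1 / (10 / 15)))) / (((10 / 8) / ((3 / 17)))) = -152 / 14875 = -0.01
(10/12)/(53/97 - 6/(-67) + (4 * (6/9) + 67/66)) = 0.19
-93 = -93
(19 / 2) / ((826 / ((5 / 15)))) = 19 / 4956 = 0.00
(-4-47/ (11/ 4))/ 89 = -232/ 979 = -0.24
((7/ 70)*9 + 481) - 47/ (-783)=3773747/ 7830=481.96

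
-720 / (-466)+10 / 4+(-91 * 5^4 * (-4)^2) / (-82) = 212107285 / 19106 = 11101.61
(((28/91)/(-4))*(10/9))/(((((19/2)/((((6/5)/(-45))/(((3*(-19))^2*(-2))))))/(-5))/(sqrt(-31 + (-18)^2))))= 4*sqrt(293)/21667581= 0.00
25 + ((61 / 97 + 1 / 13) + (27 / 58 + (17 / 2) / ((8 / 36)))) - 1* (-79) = 20979095 / 146276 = 143.42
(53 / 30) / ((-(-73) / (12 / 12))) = 0.02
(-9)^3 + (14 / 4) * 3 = -1437 / 2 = -718.50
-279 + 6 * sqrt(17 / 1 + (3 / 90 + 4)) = -279 + sqrt(18930) / 5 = -251.48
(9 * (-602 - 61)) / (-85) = 351 / 5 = 70.20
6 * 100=600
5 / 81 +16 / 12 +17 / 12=911 / 324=2.81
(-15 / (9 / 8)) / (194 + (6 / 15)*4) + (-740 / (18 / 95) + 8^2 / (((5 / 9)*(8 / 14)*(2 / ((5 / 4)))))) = -1848236 / 489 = -3779.62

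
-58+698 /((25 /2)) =-54 /25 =-2.16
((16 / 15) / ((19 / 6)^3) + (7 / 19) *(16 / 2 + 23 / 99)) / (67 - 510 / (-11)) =0.03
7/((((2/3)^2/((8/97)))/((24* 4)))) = 12096/97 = 124.70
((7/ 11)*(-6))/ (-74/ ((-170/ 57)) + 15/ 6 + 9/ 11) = -7140/ 52603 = -0.14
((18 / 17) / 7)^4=104976 / 200533921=0.00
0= 0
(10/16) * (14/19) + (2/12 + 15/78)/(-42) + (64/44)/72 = 15395/32604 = 0.47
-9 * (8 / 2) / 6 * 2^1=-12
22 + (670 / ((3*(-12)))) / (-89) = 35579 / 1602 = 22.21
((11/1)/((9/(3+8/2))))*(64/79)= 4928/711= 6.93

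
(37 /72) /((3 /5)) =185 /216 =0.86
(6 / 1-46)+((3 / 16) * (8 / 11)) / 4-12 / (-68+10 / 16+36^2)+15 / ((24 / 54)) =-5384911 / 864952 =-6.23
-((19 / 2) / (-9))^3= 6859 / 5832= 1.18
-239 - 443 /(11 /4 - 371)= -350275 /1473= -237.80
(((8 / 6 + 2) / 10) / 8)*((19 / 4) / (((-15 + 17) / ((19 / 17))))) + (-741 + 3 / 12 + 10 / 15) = -2415271 / 3264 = -739.97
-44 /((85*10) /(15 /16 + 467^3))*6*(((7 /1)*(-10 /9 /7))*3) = 17925171253 /170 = 105442183.84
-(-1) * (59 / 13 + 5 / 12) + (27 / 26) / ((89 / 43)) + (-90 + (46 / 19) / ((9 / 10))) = -64777549 / 791388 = -81.85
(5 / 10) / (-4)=-1 / 8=-0.12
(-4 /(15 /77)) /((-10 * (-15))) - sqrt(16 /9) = -1654 /1125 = -1.47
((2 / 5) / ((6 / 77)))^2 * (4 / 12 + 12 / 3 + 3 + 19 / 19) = 5929 / 27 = 219.59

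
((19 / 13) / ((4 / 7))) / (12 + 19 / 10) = 665 / 3614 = 0.18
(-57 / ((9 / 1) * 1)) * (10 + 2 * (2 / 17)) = -1102 / 17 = -64.82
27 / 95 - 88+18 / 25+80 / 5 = -71.00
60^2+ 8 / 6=10804 / 3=3601.33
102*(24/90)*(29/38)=1972/95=20.76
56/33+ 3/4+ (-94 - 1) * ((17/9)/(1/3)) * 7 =-165699/44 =-3765.89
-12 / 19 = -0.63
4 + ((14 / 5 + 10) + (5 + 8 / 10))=113 / 5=22.60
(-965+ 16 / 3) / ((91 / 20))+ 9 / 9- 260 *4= -341227 / 273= -1249.92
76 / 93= 0.82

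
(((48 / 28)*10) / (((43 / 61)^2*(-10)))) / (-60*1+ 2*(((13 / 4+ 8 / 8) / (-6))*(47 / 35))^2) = 2250460800 / 37959228551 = 0.06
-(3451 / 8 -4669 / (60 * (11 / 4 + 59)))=-12748603 / 29640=-430.11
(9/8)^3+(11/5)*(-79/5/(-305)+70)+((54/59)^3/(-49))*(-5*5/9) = 6112504693803763/39288181184000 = 155.58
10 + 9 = 19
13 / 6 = 2.17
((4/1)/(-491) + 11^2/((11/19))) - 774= -277419/491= -565.01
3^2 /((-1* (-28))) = 9 /28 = 0.32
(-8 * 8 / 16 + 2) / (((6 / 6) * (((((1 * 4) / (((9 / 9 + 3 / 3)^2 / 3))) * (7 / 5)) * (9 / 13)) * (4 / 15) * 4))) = -0.64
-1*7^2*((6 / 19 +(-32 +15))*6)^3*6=2022920745552 / 6859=294929398.68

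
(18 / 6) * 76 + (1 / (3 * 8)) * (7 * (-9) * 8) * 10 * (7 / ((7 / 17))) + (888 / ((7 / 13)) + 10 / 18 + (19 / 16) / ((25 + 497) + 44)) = -965504243 / 570528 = -1692.30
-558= -558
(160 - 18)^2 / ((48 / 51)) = 85697 / 4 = 21424.25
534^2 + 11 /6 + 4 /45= 285157.92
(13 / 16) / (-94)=-13 / 1504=-0.01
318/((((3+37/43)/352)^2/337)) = 6137892355584/6889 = 890970003.71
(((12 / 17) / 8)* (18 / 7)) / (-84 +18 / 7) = -9 / 3230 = -0.00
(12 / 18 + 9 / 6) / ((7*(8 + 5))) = 1 / 42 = 0.02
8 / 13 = 0.62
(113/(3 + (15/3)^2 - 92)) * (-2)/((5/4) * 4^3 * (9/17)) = 1921/23040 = 0.08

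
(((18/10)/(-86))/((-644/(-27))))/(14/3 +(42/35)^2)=-3645/25365872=-0.00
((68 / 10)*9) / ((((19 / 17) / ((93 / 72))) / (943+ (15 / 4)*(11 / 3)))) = 102858279 / 1520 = 67669.92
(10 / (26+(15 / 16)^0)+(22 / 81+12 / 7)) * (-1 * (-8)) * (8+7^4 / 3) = 25918400 / 1701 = 15237.15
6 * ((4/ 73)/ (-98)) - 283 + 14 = -962225/ 3577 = -269.00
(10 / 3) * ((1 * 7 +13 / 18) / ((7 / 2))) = 7.35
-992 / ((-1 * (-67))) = -992 / 67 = -14.81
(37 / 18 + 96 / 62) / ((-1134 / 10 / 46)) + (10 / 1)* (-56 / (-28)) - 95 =-12095740 / 158193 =-76.46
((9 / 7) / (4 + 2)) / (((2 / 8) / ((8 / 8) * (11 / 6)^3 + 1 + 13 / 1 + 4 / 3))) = 18.42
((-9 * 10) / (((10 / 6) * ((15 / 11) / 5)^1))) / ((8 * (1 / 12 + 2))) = -297 / 25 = -11.88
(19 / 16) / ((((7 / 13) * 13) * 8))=19 / 896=0.02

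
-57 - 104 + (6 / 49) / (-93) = -244561 / 1519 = -161.00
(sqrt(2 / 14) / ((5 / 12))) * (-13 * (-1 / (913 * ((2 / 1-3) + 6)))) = 156 * sqrt(7) / 159775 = 0.00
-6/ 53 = -0.11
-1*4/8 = -1/2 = -0.50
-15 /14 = -1.07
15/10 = 3/2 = 1.50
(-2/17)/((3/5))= -0.20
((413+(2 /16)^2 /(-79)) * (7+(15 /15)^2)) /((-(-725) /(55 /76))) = 22969397 /6964640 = 3.30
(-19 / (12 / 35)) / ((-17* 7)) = 95 / 204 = 0.47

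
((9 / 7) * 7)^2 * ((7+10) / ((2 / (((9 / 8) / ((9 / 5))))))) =6885 / 16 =430.31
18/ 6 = 3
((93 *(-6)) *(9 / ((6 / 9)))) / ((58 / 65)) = -489645 / 58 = -8442.16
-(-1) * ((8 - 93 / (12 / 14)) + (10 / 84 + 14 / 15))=-10442 / 105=-99.45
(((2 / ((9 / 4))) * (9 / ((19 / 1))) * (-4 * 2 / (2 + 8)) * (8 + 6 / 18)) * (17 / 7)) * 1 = -2720 / 399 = -6.82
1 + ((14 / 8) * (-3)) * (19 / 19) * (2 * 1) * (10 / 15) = -6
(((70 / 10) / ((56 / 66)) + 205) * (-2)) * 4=-1706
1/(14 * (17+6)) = 1/322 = 0.00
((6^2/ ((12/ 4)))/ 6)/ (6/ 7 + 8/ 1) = 7/ 31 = 0.23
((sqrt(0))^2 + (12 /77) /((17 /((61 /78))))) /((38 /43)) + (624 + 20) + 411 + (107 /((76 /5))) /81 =110528221807 /104756652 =1055.10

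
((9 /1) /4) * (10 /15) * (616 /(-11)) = -84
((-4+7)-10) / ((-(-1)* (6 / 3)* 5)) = -7 / 10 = -0.70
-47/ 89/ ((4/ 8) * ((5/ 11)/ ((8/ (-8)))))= 1034/ 445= 2.32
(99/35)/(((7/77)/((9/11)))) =891/35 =25.46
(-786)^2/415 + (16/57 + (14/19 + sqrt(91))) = sqrt(91) + 35238442/23655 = 1499.22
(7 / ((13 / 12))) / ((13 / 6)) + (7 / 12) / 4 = 25375 / 8112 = 3.13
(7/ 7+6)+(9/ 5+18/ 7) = 398/ 35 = 11.37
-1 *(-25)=25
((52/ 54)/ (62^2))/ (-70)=-13/ 3632580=-0.00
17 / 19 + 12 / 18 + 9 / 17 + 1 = 2995 / 969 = 3.09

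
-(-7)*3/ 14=3/ 2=1.50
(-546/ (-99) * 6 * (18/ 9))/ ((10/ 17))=6188/ 55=112.51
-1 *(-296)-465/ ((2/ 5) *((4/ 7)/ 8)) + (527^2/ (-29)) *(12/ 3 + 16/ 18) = -16390595/ 261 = -62799.21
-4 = -4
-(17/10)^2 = -289/100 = -2.89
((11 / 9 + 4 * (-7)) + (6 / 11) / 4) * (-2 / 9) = 5275 / 891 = 5.92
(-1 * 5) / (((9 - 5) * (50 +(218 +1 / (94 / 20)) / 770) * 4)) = -0.01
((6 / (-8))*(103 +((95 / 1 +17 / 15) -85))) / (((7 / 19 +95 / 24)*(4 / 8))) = -390336 / 9865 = -39.57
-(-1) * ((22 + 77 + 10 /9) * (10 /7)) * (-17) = -153170 /63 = -2431.27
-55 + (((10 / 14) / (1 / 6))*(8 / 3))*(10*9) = 6815 / 7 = 973.57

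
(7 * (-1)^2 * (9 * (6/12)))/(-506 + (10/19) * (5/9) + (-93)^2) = 1539/397858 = 0.00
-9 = -9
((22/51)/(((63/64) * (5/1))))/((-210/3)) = -704/562275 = -0.00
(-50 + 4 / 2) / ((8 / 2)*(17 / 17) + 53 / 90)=-4320 / 413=-10.46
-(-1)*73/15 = 73/15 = 4.87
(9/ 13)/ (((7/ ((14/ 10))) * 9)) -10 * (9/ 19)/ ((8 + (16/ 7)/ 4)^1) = -1327/ 2470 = -0.54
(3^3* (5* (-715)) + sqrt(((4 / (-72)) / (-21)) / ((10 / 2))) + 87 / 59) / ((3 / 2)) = -3796592 / 59 + sqrt(210) / 945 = -64349.00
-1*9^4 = -6561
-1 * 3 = -3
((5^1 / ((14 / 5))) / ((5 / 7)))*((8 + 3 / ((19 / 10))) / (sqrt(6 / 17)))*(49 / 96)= 22295*sqrt(102) / 10944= 20.57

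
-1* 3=-3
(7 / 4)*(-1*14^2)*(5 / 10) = -343 / 2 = -171.50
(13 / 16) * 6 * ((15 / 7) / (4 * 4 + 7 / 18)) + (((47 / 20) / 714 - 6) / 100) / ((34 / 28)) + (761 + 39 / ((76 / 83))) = 10942236163849 / 13606698000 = 804.18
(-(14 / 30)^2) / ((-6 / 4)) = 98 / 675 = 0.15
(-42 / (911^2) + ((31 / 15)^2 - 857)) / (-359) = 159231972194 / 67036868775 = 2.38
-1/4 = -0.25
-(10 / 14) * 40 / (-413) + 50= 144750 / 2891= 50.07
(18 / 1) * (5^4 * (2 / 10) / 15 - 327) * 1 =-5736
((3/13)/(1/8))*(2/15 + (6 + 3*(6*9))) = 1552/5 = 310.40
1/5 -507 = -2534/5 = -506.80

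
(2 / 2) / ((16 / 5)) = 5 / 16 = 0.31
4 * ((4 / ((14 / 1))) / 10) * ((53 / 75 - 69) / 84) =-5122 / 55125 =-0.09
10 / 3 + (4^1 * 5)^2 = 1210 / 3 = 403.33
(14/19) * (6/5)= 84/95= 0.88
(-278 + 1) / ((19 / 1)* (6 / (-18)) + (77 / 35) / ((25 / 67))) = 103875 / 164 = 633.38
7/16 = 0.44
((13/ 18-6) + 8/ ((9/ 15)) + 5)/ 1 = 235/ 18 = 13.06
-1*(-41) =41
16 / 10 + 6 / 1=38 / 5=7.60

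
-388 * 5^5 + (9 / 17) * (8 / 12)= -20612494 / 17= -1212499.65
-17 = -17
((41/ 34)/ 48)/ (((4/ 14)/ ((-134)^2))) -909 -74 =486215/ 816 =595.85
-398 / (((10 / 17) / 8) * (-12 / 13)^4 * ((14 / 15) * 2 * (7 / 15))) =-483109315 / 56448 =-8558.48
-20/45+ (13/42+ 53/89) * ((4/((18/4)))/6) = -15662/50463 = -0.31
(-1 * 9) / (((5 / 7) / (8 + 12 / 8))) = -1197 / 10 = -119.70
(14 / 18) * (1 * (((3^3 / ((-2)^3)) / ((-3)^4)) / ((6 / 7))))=-49 / 1296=-0.04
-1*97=-97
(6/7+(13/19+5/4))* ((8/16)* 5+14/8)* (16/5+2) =65637/1064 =61.69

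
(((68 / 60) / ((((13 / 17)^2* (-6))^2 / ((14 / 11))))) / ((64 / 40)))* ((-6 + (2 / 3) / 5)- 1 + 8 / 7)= -853334057 / 2035828080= -0.42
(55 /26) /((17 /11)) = 605 /442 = 1.37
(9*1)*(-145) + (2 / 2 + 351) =-953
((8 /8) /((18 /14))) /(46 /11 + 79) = 77 /8235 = 0.01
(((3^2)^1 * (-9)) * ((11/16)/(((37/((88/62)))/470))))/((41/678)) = -780796665/47027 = -16603.16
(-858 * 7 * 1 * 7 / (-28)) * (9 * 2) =27027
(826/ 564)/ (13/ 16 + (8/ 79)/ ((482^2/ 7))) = 15160070296/ 8410566951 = 1.80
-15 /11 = -1.36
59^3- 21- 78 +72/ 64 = 1642249/ 8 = 205281.12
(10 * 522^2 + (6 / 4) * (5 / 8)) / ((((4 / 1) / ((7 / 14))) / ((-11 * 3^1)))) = -1438716015 / 128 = -11239968.87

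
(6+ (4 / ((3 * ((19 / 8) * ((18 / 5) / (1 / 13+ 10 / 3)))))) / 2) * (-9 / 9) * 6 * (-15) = 65980 / 117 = 563.93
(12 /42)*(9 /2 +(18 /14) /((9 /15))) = 93 /49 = 1.90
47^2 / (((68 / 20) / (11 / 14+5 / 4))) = 629565 / 476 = 1322.62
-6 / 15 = -2 / 5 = -0.40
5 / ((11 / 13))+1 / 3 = 206 / 33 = 6.24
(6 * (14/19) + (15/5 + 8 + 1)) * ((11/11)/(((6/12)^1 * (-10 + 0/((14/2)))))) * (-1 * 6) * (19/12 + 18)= 7332/19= 385.89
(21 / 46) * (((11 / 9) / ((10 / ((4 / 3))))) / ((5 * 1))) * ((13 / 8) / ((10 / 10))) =1001 / 41400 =0.02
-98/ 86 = -49/ 43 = -1.14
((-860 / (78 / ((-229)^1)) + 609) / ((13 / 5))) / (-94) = -611105 / 47658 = -12.82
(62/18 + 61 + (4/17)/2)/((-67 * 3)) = -9878/30753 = -0.32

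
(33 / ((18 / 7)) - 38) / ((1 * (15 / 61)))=-9211 / 90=-102.34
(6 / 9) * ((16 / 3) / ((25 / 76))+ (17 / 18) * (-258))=-34118 / 225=-151.64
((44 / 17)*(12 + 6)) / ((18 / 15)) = 660 / 17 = 38.82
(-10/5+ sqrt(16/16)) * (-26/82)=13/41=0.32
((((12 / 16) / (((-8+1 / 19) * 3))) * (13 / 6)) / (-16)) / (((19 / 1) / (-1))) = -13 / 57984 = -0.00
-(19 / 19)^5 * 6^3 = -216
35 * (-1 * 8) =-280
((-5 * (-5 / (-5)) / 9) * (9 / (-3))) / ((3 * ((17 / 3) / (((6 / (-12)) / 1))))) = -5 / 102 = -0.05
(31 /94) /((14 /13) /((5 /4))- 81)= -2015 /489646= -0.00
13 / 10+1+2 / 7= 181 / 70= 2.59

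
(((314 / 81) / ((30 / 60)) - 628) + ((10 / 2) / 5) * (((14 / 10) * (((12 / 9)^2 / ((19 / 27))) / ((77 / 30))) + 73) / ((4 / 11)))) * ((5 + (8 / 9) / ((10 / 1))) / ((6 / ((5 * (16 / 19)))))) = -1172065510 / 789507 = -1484.55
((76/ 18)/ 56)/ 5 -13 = -16361/ 1260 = -12.98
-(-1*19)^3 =6859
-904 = -904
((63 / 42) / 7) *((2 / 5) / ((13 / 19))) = 57 / 455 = 0.13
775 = 775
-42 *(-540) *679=15399720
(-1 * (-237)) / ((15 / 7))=553 / 5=110.60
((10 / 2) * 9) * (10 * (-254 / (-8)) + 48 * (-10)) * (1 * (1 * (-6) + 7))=-14625 / 2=-7312.50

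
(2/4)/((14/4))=1/7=0.14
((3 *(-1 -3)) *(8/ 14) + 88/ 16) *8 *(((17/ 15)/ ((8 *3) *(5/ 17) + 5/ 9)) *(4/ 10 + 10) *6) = -20558304/ 203875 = -100.84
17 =17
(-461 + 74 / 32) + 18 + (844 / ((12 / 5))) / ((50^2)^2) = -826288957 / 1875000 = -440.69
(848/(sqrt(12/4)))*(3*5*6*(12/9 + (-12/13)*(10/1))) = -2611840*sqrt(3)/13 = -347987.66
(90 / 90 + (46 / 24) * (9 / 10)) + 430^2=7396109 / 40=184902.72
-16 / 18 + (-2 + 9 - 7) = -8 / 9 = -0.89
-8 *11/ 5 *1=-88/ 5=-17.60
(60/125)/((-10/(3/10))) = -9/625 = -0.01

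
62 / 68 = 31 / 34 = 0.91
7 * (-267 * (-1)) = 1869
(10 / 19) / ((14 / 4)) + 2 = 286 / 133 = 2.15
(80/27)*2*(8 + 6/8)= 1400/27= 51.85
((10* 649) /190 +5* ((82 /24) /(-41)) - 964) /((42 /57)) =-212099 /168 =-1262.49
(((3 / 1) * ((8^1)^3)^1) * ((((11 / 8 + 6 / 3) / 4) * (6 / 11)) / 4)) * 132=23328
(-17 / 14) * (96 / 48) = -17 / 7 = -2.43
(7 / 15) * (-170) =-238 / 3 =-79.33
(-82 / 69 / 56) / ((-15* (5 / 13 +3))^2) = -6929 / 841579200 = -0.00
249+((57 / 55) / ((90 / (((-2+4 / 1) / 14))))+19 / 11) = 2895919 / 11550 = 250.73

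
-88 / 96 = -11 / 12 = -0.92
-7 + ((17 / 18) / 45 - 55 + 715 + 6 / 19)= 10054853 / 15390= 653.34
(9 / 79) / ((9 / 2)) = 2 / 79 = 0.03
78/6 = 13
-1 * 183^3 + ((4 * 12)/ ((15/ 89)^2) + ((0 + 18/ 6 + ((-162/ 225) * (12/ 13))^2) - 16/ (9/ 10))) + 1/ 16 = -93188802310111/ 15210000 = -6126811.46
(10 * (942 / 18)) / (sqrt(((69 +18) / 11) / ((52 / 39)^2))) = 6280 * sqrt(957) / 783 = 248.12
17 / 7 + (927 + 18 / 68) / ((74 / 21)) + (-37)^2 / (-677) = 3142381329 / 11923324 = 263.55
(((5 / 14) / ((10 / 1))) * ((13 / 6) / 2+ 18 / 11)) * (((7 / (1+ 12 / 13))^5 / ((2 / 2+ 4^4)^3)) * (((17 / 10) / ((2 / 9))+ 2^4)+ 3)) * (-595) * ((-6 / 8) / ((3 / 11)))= 20299135407636449 / 127309447500000000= 0.16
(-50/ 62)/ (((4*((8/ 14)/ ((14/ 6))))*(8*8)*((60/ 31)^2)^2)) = -1459759/ 1592524800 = -0.00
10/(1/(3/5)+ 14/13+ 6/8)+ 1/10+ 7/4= 10273/2180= 4.71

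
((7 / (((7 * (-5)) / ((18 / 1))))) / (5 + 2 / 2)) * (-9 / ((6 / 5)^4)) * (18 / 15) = 25 / 8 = 3.12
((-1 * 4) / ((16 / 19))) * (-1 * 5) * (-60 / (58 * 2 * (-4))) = 1425 / 464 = 3.07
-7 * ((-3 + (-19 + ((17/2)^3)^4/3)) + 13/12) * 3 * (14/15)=-28548489611664113/30720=-929312812879.69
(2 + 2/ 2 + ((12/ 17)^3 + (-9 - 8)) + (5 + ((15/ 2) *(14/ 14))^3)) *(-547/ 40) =-8884080261/ 1572160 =-5650.88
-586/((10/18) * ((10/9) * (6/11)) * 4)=-87021/200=-435.10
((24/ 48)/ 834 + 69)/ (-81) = -115093/ 135108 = -0.85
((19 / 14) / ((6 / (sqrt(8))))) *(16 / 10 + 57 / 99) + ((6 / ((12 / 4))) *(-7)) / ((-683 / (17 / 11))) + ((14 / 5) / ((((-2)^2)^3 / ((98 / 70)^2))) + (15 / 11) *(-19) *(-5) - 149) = -581119041 / 30052000 + 6821 *sqrt(2) / 6930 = -17.95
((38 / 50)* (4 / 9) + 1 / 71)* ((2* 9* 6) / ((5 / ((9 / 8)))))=151767 / 17750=8.55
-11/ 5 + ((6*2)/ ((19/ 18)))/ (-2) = -749/ 95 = -7.88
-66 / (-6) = 11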